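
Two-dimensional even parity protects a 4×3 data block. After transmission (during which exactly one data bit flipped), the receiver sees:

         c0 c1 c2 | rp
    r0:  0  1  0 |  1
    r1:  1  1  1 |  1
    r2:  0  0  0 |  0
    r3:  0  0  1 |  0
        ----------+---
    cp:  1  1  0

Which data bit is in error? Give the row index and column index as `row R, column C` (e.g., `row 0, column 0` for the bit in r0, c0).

Recompute each row's even parity and compare to rp:
  r0: data parity 1, sent rp 1 → ok
  r1: data parity 1, sent rp 1 → ok
  r2: data parity 0, sent rp 0 → ok
  r3: data parity 1, sent rp 0 → mismatch
Recompute each column's even parity and compare to cp:
  c0: data parity 1, sent cp 1 → ok
  c1: data parity 0, sent cp 1 → mismatch
  c2: data parity 0, sent cp 0 → ok
Exactly one row (r3) and one column (c1) fail → the flipped bit is at their intersection.

row 3, column 1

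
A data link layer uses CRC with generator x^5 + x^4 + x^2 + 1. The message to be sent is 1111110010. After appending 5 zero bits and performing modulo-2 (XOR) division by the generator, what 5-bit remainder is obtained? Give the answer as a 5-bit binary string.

Append 5 zeros: 111111001000000. Divide by 110101 (XOR where the leading bit is 1):
  pos 0: 111111 XOR 110101 = 001010
  pos 2: 101000 XOR 110101 = 011101
  pos 3: 111011 XOR 110101 = 001110
  pos 5: 111000 XOR 110101 = 001101
  pos 7: 110100 XOR 110101 = 000001
Remainder (last 5 bits) = 00100. This is the CRC / FCS.

00100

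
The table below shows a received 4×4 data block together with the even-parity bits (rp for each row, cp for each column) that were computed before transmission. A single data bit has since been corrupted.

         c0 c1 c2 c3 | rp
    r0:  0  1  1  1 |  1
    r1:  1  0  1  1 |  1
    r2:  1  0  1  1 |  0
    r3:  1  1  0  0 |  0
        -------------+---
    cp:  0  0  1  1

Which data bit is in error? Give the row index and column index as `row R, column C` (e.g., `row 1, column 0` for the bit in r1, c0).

row 2, column 0

Recompute each row's even parity and compare to rp:
  r0: data parity 1, sent rp 1 → ok
  r1: data parity 1, sent rp 1 → ok
  r2: data parity 1, sent rp 0 → mismatch
  r3: data parity 0, sent rp 0 → ok
Recompute each column's even parity and compare to cp:
  c0: data parity 1, sent cp 0 → mismatch
  c1: data parity 0, sent cp 0 → ok
  c2: data parity 1, sent cp 1 → ok
  c3: data parity 1, sent cp 1 → ok
Exactly one row (r2) and one column (c0) fail → the flipped bit is at their intersection.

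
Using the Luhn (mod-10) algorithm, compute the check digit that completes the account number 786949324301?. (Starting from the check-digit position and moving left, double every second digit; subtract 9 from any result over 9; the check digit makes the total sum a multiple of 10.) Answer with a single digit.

Partial digits right→left: 1 0 3 4 2 3 9 4 9 6 8 7
Double every second digit counting from the check-digit position (so the 1st, 3rd, 5th, ... of the partial from the right).
  doubled (with −9 where >9): 2 6 4 9 9 7 → sum 37
  kept as-is: 0 4 3 4 6 7 → sum 24
Total = 37 + 24 = 61.
Check digit = (10 − (61 mod 10)) mod 10 = 9.

9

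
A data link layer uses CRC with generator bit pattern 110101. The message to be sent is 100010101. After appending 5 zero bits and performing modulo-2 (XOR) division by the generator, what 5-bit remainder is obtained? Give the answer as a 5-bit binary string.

01010

Append 5 zeros: 10001010100000. Divide by 110101 (XOR where the leading bit is 1):
  pos 0: 100010 XOR 110101 = 010111
  pos 1: 101111 XOR 110101 = 011010
  pos 2: 110100 XOR 110101 = 000001
  pos 7: 110000 XOR 110101 = 000101
Remainder (last 5 bits) = 01010. This is the CRC / FCS.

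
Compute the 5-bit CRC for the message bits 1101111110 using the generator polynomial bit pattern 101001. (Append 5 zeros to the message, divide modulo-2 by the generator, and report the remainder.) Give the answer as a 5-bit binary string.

Append 5 zeros: 110111111000000. Divide by 101001 (XOR where the leading bit is 1):
  pos 0: 110111 XOR 101001 = 011110
  pos 1: 111101 XOR 101001 = 010100
  pos 2: 101001 XOR 101001 = 000000
  pos 8: 100000 XOR 101001 = 001001
Remainder (last 5 bits) = 10010. This is the CRC / FCS.

10010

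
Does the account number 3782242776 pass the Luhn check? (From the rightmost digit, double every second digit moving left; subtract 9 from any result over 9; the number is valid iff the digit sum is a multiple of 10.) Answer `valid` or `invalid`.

From the right, keep odd positions and double even positions (subtract 9 from any doubled value over 9):
  doubled (positions 2,4,...): 5 4 4 7 6 → sum 26
  kept (positions 1,3,...): 6 7 4 2 7 → sum 26
Total = 52.
52 mod 10 = 2, so the number is invalid.

invalid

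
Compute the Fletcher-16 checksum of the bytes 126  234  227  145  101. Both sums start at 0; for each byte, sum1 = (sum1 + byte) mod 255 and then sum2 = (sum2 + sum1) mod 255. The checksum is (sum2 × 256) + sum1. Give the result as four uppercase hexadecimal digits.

5844

Running sums (mod 255):
  after byte 0 (126): sum1=126, sum2=126
  after byte 1 (234): sum1=105, sum2=231
  after byte 2 (227): sum1=77, sum2=53
  after byte 3 (145): sum1=222, sum2=20
  after byte 4 (101): sum1=68, sum2=88
Checksum = sum2·256 + sum1 = 88·256 + 68 = 22596 = 0x5844.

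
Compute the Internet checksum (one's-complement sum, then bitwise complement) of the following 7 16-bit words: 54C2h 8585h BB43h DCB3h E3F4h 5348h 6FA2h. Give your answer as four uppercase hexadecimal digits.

One's-complement addition (fold any carry out of bit 15 back into bit 0):
  0x54C2 + 0x8585 = 0x0DA47
  0xDA47 + 0xBB43 = 0x1958A → wrap carry → 0x958B
  0x958B + 0xDCB3 = 0x1723E → wrap carry → 0x723F
  0x723F + 0xE3F4 = 0x15633 → wrap carry → 0x5634
  0x5634 + 0x5348 = 0x0A97C
  0xA97C + 0x6FA2 = 0x1191E → wrap carry → 0x191F
One's-complement sum = 0x191F.
Checksum = ~0x191F & 0xFFFF = 0xE6E0.

E6E0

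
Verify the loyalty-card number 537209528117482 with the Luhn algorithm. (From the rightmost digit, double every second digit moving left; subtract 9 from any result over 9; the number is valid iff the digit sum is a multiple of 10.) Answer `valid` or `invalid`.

From the right, keep odd positions and double even positions (subtract 9 from any doubled value over 9):
  doubled (positions 2,4,...): 7 5 2 4 9 4 6 → sum 37
  kept (positions 1,3,...): 2 4 1 8 5 0 7 5 → sum 32
Total = 69.
69 mod 10 = 9, so the number is invalid.

invalid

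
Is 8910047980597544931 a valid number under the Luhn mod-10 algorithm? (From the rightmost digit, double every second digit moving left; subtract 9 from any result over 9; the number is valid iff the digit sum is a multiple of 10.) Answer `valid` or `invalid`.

From the right, keep odd positions and double even positions (subtract 9 from any doubled value over 9):
  doubled (positions 2,4,...): 6 8 1 9 0 9 8 0 9 → sum 50
  kept (positions 1,3,...): 1 9 4 7 5 8 7 0 1 8 → sum 50
Total = 100.
100 mod 10 = 0, so the number is valid.

valid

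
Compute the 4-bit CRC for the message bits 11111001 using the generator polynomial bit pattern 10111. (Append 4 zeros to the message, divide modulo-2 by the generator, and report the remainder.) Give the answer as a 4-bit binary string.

Append 4 zeros: 111110010000. Divide by 10111 (XOR where the leading bit is 1):
  pos 0: 11111 XOR 10111 = 01000
  pos 1: 10000 XOR 10111 = 00111
  pos 3: 11101 XOR 10111 = 01010
  pos 4: 10100 XOR 10111 = 00011
  pos 7: 11000 XOR 10111 = 01111
Remainder (last 4 bits) = 1111. This is the CRC / FCS.

1111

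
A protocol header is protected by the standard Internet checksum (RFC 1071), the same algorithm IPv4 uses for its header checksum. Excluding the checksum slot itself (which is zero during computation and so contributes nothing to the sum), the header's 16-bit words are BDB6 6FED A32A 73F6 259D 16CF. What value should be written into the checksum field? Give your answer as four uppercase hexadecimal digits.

One's-complement addition (fold any carry out of bit 15 back into bit 0):
  0xBDB6 + 0x6FED = 0x12DA3 → wrap carry → 0x2DA4
  0x2DA4 + 0xA32A = 0x0D0CE
  0xD0CE + 0x73F6 = 0x144C4 → wrap carry → 0x44C5
  0x44C5 + 0x259D = 0x06A62
  0x6A62 + 0x16CF = 0x08131
One's-complement sum = 0x8131.
Checksum = ~0x8131 & 0xFFFF = 0x7ECE.

7ECE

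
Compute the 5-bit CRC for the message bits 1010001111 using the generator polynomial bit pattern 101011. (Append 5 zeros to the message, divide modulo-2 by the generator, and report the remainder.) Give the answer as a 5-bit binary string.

11011

Append 5 zeros: 101000111100000. Divide by 101011 (XOR where the leading bit is 1):
  pos 0: 101000 XOR 101011 = 000011
  pos 4: 111111 XOR 101011 = 010100
  pos 5: 101000 XOR 101011 = 000011
  pos 9: 110000 XOR 101011 = 011011
Remainder (last 5 bits) = 11011. This is the CRC / FCS.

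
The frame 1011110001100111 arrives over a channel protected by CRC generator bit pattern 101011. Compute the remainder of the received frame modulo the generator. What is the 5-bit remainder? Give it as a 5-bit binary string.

Modulo-2 division of 1011110001100111 by 101011:
  pos 0: 101111 XOR 101011 = 000100
  pos 3: 100000 XOR 101011 = 001011
  pos 5: 101111 XOR 101011 = 000100
  pos 8: 100001 XOR 101011 = 001010
  pos 10: 101011 XOR 101011 = 000000
Remainder = 00000 (zero — the frame passes the CRC check).

00000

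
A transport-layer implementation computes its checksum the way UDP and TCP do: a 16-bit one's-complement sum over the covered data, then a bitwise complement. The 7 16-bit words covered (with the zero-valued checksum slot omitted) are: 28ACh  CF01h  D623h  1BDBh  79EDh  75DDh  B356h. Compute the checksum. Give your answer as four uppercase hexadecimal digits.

One's-complement addition (fold any carry out of bit 15 back into bit 0):
  0x28AC + 0xCF01 = 0x0F7AD
  0xF7AD + 0xD623 = 0x1CDD0 → wrap carry → 0xCDD1
  0xCDD1 + 0x1BDB = 0x0E9AC
  0xE9AC + 0x79ED = 0x16399 → wrap carry → 0x639A
  0x639A + 0x75DD = 0x0D977
  0xD977 + 0xB356 = 0x18CCD → wrap carry → 0x8CCE
One's-complement sum = 0x8CCE.
Checksum = ~0x8CCE & 0xFFFF = 0x7331.

7331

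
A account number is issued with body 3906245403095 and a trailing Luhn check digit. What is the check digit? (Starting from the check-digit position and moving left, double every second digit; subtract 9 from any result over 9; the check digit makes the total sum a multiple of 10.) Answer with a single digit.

Partial digits right→left: 5 9 0 3 0 4 5 4 2 6 0 9 3
Double every second digit counting from the check-digit position (so the 1st, 3rd, 5th, ... of the partial from the right).
  doubled (with −9 where >9): 1 0 0 1 4 0 6 → sum 12
  kept as-is: 9 3 4 4 6 9 → sum 35
Total = 12 + 35 = 47.
Check digit = (10 − (47 mod 10)) mod 10 = 3.

3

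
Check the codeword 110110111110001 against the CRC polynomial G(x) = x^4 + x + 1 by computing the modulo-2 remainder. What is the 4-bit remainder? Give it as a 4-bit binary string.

1011

Modulo-2 division of 110110111110001 by 10011:
  pos 0: 11011 XOR 10011 = 01000
  pos 1: 10000 XOR 10011 = 00011
  pos 4: 11111 XOR 10011 = 01100
  pos 5: 11001 XOR 10011 = 01010
  pos 6: 10101 XOR 10011 = 00110
  pos 8: 11000 XOR 10011 = 01011
  pos 9: 10110 XOR 10011 = 00101
Remainder = 1011 (nonzero — an error is detected).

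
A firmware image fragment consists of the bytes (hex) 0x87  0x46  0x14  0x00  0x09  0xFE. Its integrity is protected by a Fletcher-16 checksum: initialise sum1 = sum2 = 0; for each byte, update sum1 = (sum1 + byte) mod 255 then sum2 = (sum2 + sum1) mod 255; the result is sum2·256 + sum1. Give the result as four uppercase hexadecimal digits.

EDE9

Running sums (mod 255):
  after byte 0 (0x87): sum1=135, sum2=135
  after byte 1 (0x46): sum1=205, sum2=85
  after byte 2 (0x14): sum1=225, sum2=55
  after byte 3 (0x00): sum1=225, sum2=25
  after byte 4 (0x09): sum1=234, sum2=4
  after byte 5 (0xFE): sum1=233, sum2=237
Checksum = sum2·256 + sum1 = 237·256 + 233 = 60905 = 0xEDE9.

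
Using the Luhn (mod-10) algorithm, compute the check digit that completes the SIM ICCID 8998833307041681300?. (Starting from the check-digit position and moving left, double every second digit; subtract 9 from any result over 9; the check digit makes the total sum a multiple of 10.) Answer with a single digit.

5

Partial digits right→left: 0 0 3 1 8 6 1 4 0 7 0 3 3 3 8 8 9 9 8
Double every second digit counting from the check-digit position (so the 1st, 3rd, 5th, ... of the partial from the right).
  doubled (with −9 where >9): 0 6 7 2 0 0 6 7 9 7 → sum 44
  kept as-is: 0 1 6 4 7 3 3 8 9 → sum 41
Total = 44 + 41 = 85.
Check digit = (10 − (85 mod 10)) mod 10 = 5.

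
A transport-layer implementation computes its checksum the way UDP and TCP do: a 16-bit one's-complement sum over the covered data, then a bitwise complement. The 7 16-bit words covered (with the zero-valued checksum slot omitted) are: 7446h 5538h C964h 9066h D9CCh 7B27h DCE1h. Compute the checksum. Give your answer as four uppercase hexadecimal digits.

One's-complement addition (fold any carry out of bit 15 back into bit 0):
  0x7446 + 0x5538 = 0x0C97E
  0xC97E + 0xC964 = 0x192E2 → wrap carry → 0x92E3
  0x92E3 + 0x9066 = 0x12349 → wrap carry → 0x234A
  0x234A + 0xD9CC = 0x0FD16
  0xFD16 + 0x7B27 = 0x1783D → wrap carry → 0x783E
  0x783E + 0xDCE1 = 0x1551F → wrap carry → 0x5520
One's-complement sum = 0x5520.
Checksum = ~0x5520 & 0xFFFF = 0xAADF.

AADF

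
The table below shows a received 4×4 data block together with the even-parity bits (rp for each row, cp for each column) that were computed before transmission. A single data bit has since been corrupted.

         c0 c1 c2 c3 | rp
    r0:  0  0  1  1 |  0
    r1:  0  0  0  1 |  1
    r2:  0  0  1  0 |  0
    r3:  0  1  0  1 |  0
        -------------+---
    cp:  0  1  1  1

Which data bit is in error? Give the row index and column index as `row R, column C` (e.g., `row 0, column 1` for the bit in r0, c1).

Recompute each row's even parity and compare to rp:
  r0: data parity 0, sent rp 0 → ok
  r1: data parity 1, sent rp 1 → ok
  r2: data parity 1, sent rp 0 → mismatch
  r3: data parity 0, sent rp 0 → ok
Recompute each column's even parity and compare to cp:
  c0: data parity 0, sent cp 0 → ok
  c1: data parity 1, sent cp 1 → ok
  c2: data parity 0, sent cp 1 → mismatch
  c3: data parity 1, sent cp 1 → ok
Exactly one row (r2) and one column (c2) fail → the flipped bit is at their intersection.

row 2, column 2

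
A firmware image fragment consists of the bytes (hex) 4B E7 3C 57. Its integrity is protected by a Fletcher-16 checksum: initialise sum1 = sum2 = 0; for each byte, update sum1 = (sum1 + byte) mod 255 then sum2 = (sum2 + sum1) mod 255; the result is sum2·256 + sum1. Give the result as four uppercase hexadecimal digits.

Running sums (mod 255):
  after byte 0 (4B): sum1=75, sum2=75
  after byte 1 (E7): sum1=51, sum2=126
  after byte 2 (3C): sum1=111, sum2=237
  after byte 3 (57): sum1=198, sum2=180
Checksum = sum2·256 + sum1 = 180·256 + 198 = 46278 = 0xB4C6.

B4C6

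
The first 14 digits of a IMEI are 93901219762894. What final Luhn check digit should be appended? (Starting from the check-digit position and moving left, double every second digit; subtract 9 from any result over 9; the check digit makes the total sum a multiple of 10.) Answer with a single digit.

Partial digits right→left: 4 9 8 2 6 7 9 1 2 1 0 9 3 9
Double every second digit counting from the check-digit position (so the 1st, 3rd, 5th, ... of the partial from the right).
  doubled (with −9 where >9): 8 7 3 9 4 0 6 → sum 37
  kept as-is: 9 2 7 1 1 9 9 → sum 38
Total = 37 + 38 = 75.
Check digit = (10 − (75 mod 10)) mod 10 = 5.

5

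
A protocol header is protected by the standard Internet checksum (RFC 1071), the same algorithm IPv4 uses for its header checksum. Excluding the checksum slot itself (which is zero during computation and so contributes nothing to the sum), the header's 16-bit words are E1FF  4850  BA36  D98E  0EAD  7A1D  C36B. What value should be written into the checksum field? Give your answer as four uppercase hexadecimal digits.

One's-complement addition (fold any carry out of bit 15 back into bit 0):
  0xE1FF + 0x4850 = 0x12A4F → wrap carry → 0x2A50
  0x2A50 + 0xBA36 = 0x0E486
  0xE486 + 0xD98E = 0x1BE14 → wrap carry → 0xBE15
  0xBE15 + 0x0EAD = 0x0CCC2
  0xCCC2 + 0x7A1D = 0x146DF → wrap carry → 0x46E0
  0x46E0 + 0xC36B = 0x10A4B → wrap carry → 0x0A4C
One's-complement sum = 0x0A4C.
Checksum = ~0x0A4C & 0xFFFF = 0xF5B3.

F5B3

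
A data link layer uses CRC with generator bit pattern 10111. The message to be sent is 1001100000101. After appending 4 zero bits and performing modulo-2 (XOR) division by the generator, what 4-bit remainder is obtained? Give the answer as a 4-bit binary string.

Append 4 zeros: 10011000001010000. Divide by 10111 (XOR where the leading bit is 1):
  pos 0: 10011 XOR 10111 = 00100
  pos 2: 10000 XOR 10111 = 00111
  pos 4: 11100 XOR 10111 = 01011
  pos 5: 10110 XOR 10111 = 00001
  pos 9: 11010 XOR 10111 = 01101
  pos 10: 11010 XOR 10111 = 01101
  pos 11: 11010 XOR 10111 = 01101
  pos 12: 11010 XOR 10111 = 01101
Remainder (last 4 bits) = 1101. This is the CRC / FCS.

1101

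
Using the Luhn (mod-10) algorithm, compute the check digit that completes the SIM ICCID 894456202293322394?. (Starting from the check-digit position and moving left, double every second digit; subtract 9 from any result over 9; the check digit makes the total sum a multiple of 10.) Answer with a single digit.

8

Partial digits right→left: 4 9 3 2 2 3 3 9 2 2 0 2 6 5 4 4 9 8
Double every second digit counting from the check-digit position (so the 1st, 3rd, 5th, ... of the partial from the right).
  doubled (with −9 where >9): 8 6 4 6 4 0 3 8 9 → sum 48
  kept as-is: 9 2 3 9 2 2 5 4 8 → sum 44
Total = 48 + 44 = 92.
Check digit = (10 − (92 mod 10)) mod 10 = 8.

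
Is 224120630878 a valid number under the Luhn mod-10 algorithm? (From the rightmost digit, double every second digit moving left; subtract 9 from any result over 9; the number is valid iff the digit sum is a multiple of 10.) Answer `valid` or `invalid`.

invalid

From the right, keep odd positions and double even positions (subtract 9 from any doubled value over 9):
  doubled (positions 2,4,...): 5 0 3 4 8 4 → sum 24
  kept (positions 1,3,...): 8 8 3 0 1 2 → sum 22
Total = 46.
46 mod 10 = 6, so the number is invalid.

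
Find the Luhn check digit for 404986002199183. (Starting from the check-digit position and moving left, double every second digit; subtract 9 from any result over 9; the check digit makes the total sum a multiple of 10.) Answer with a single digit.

Partial digits right→left: 3 8 1 9 9 1 2 0 0 6 8 9 4 0 4
Double every second digit counting from the check-digit position (so the 1st, 3rd, 5th, ... of the partial from the right).
  doubled (with −9 where >9): 6 2 9 4 0 7 8 8 → sum 44
  kept as-is: 8 9 1 0 6 9 0 → sum 33
Total = 44 + 33 = 77.
Check digit = (10 − (77 mod 10)) mod 10 = 3.

3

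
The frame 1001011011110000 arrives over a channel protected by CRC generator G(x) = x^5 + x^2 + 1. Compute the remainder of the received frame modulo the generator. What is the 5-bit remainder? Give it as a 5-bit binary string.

Modulo-2 division of 1001011011110000 by 100101:
  pos 0: 100101 XOR 100101 = 000000
  pos 6: 101111 XOR 100101 = 001010
  pos 8: 101000 XOR 100101 = 001101
  pos 10: 110100 XOR 100101 = 010001
Remainder = 10001 (nonzero — an error is detected).

10001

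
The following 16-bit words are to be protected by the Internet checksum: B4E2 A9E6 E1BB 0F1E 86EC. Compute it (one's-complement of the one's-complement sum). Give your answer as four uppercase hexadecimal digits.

One's-complement addition (fold any carry out of bit 15 back into bit 0):
  0xB4E2 + 0xA9E6 = 0x15EC8 → wrap carry → 0x5EC9
  0x5EC9 + 0xE1BB = 0x14084 → wrap carry → 0x4085
  0x4085 + 0x0F1E = 0x04FA3
  0x4FA3 + 0x86EC = 0x0D68F
One's-complement sum = 0xD68F.
Checksum = ~0xD68F & 0xFFFF = 0x2970.

2970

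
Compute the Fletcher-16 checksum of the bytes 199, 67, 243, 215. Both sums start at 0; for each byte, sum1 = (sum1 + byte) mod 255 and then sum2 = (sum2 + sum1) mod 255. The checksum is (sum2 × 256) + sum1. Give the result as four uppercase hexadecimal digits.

Running sums (mod 255):
  after byte 0 (199): sum1=199, sum2=199
  after byte 1 (67): sum1=11, sum2=210
  after byte 2 (243): sum1=254, sum2=209
  after byte 3 (215): sum1=214, sum2=168
Checksum = sum2·256 + sum1 = 168·256 + 214 = 43222 = 0xA8D6.

A8D6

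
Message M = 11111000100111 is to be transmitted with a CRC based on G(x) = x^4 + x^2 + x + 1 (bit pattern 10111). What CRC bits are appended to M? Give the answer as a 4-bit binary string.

Append 4 zeros: 111110001001110000. Divide by 10111 (XOR where the leading bit is 1):
  pos 0: 11111 XOR 10111 = 01000
  pos 1: 10000 XOR 10111 = 00111
  pos 3: 11100 XOR 10111 = 01011
  pos 4: 10111 XOR 10111 = 00000
  pos 11: 11100 XOR 10111 = 01011
  pos 12: 10110 XOR 10111 = 00001
Remainder (last 4 bits) = 0010. This is the CRC / FCS.

0010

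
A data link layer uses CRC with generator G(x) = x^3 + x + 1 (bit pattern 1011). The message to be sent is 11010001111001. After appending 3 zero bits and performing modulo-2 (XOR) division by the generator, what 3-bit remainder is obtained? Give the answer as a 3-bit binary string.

Append 3 zeros: 11010001111001000. Divide by 1011 (XOR where the leading bit is 1):
  pos 0: 1101 XOR 1011 = 0110
  pos 1: 1100 XOR 1011 = 0111
  pos 2: 1110 XOR 1011 = 0101
  pos 3: 1010 XOR 1011 = 0001
  pos 6: 1111 XOR 1011 = 0100
  pos 7: 1001 XOR 1011 = 0010
  pos 9: 1000 XOR 1011 = 0011
  pos 11: 1110 XOR 1011 = 0101
  pos 12: 1010 XOR 1011 = 0001
Remainder (last 3 bits) = 010. This is the CRC / FCS.

010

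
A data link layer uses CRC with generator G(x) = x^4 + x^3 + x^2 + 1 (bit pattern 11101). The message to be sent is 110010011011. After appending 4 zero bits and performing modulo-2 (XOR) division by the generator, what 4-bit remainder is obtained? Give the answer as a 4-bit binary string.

Append 4 zeros: 1100100110110000. Divide by 11101 (XOR where the leading bit is 1):
  pos 0: 11001 XOR 11101 = 00100
  pos 2: 10000 XOR 11101 = 01101
  pos 3: 11011 XOR 11101 = 00110
  pos 5: 11010 XOR 11101 = 00111
  pos 7: 11111 XOR 11101 = 00010
  pos 10: 10000 XOR 11101 = 01101
  pos 11: 11010 XOR 11101 = 00111
Remainder (last 4 bits) = 0111. This is the CRC / FCS.

0111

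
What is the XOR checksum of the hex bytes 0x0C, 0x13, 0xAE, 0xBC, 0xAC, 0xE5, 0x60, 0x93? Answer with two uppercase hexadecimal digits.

XOR the bytes together:
  start with 0x0C
  0x0C ⊕ 0x13 = 0x1F
  0x1F ⊕ 0xAE = 0xB1
  0xB1 ⊕ 0xBC = 0x0D
  0x0D ⊕ 0xAC = 0xA1
  0xA1 ⊕ 0xE5 = 0x44
  0x44 ⊕ 0x60 = 0x24
  0x24 ⊕ 0x93 = 0xB7

B7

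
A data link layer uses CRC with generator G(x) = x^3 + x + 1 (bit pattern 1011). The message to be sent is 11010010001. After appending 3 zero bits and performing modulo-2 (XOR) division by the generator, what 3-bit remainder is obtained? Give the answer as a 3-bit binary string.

Append 3 zeros: 11010010001000. Divide by 1011 (XOR where the leading bit is 1):
  pos 0: 1101 XOR 1011 = 0110
  pos 1: 1100 XOR 1011 = 0111
  pos 2: 1110 XOR 1011 = 0101
  pos 3: 1011 XOR 1011 = 0000
  pos 10: 1000 XOR 1011 = 0011
Remainder (last 3 bits) = 011. This is the CRC / FCS.

011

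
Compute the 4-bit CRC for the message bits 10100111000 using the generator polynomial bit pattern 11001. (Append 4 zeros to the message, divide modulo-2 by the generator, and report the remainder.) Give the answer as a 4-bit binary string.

Append 4 zeros: 101001110000000. Divide by 11001 (XOR where the leading bit is 1):
  pos 0: 10100 XOR 11001 = 01101
  pos 1: 11011 XOR 11001 = 00010
  pos 4: 10110 XOR 11001 = 01111
  pos 5: 11110 XOR 11001 = 00111
  pos 7: 11100 XOR 11001 = 00101
  pos 9: 10100 XOR 11001 = 01101
  pos 10: 11010 XOR 11001 = 00011
Remainder (last 4 bits) = 0011. This is the CRC / FCS.

0011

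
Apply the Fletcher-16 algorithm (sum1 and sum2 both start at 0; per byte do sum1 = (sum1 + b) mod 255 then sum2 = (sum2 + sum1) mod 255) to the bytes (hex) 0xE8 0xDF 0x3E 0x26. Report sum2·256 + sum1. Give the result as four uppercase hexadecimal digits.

Running sums (mod 255):
  after byte 0 (0xE8): sum1=232, sum2=232
  after byte 1 (0xDF): sum1=200, sum2=177
  after byte 2 (0x3E): sum1=7, sum2=184
  after byte 3 (0x26): sum1=45, sum2=229
Checksum = sum2·256 + sum1 = 229·256 + 45 = 58669 = 0xE52D.

E52D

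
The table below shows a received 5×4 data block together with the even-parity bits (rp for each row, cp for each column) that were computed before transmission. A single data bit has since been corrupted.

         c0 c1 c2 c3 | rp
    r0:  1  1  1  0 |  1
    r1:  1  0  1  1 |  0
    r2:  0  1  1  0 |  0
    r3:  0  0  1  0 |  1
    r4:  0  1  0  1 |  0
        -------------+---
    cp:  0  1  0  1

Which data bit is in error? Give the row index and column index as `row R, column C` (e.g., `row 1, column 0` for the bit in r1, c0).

row 1, column 3

Recompute each row's even parity and compare to rp:
  r0: data parity 1, sent rp 1 → ok
  r1: data parity 1, sent rp 0 → mismatch
  r2: data parity 0, sent rp 0 → ok
  r3: data parity 1, sent rp 1 → ok
  r4: data parity 0, sent rp 0 → ok
Recompute each column's even parity and compare to cp:
  c0: data parity 0, sent cp 0 → ok
  c1: data parity 1, sent cp 1 → ok
  c2: data parity 0, sent cp 0 → ok
  c3: data parity 0, sent cp 1 → mismatch
Exactly one row (r1) and one column (c3) fail → the flipped bit is at their intersection.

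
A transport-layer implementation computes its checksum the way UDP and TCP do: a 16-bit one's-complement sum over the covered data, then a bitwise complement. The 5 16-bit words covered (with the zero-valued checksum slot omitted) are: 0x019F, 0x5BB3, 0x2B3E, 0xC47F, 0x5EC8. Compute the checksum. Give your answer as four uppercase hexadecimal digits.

5427

One's-complement addition (fold any carry out of bit 15 back into bit 0):
  0x019F + 0x5BB3 = 0x05D52
  0x5D52 + 0x2B3E = 0x08890
  0x8890 + 0xC47F = 0x14D0F → wrap carry → 0x4D10
  0x4D10 + 0x5EC8 = 0x0ABD8
One's-complement sum = 0xABD8.
Checksum = ~0xABD8 & 0xFFFF = 0x5427.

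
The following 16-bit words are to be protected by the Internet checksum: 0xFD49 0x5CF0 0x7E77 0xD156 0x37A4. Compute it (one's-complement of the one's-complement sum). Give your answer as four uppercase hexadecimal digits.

1E53

One's-complement addition (fold any carry out of bit 15 back into bit 0):
  0xFD49 + 0x5CF0 = 0x15A39 → wrap carry → 0x5A3A
  0x5A3A + 0x7E77 = 0x0D8B1
  0xD8B1 + 0xD156 = 0x1AA07 → wrap carry → 0xAA08
  0xAA08 + 0x37A4 = 0x0E1AC
One's-complement sum = 0xE1AC.
Checksum = ~0xE1AC & 0xFFFF = 0x1E53.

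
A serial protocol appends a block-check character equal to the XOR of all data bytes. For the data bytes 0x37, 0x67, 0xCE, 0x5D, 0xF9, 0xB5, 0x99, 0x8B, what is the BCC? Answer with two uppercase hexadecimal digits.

9D

XOR the bytes together:
  start with 0x37
  0x37 ⊕ 0x67 = 0x50
  0x50 ⊕ 0xCE = 0x9E
  0x9E ⊕ 0x5D = 0xC3
  0xC3 ⊕ 0xF9 = 0x3A
  0x3A ⊕ 0xB5 = 0x8F
  0x8F ⊕ 0x99 = 0x16
  0x16 ⊕ 0x8B = 0x9D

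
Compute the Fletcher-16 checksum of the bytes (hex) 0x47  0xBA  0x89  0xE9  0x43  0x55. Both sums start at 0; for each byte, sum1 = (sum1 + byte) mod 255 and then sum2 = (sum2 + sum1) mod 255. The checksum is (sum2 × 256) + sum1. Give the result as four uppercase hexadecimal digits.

Running sums (mod 255):
  after byte 0 (0x47): sum1=71, sum2=71
  after byte 1 (0xBA): sum1=2, sum2=73
  after byte 2 (0x89): sum1=139, sum2=212
  after byte 3 (0xE9): sum1=117, sum2=74
  after byte 4 (0x43): sum1=184, sum2=3
  after byte 5 (0x55): sum1=14, sum2=17
Checksum = sum2·256 + sum1 = 17·256 + 14 = 4366 = 0x110E.

110E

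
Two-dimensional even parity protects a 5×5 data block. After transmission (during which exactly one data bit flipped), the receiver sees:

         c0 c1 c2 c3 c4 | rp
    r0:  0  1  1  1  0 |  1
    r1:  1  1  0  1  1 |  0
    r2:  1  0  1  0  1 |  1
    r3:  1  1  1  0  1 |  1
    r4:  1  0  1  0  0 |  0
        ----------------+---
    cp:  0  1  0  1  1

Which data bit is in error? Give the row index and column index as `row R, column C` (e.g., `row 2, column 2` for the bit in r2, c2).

row 3, column 3

Recompute each row's even parity and compare to rp:
  r0: data parity 1, sent rp 1 → ok
  r1: data parity 0, sent rp 0 → ok
  r2: data parity 1, sent rp 1 → ok
  r3: data parity 0, sent rp 1 → mismatch
  r4: data parity 0, sent rp 0 → ok
Recompute each column's even parity and compare to cp:
  c0: data parity 0, sent cp 0 → ok
  c1: data parity 1, sent cp 1 → ok
  c2: data parity 0, sent cp 0 → ok
  c3: data parity 0, sent cp 1 → mismatch
  c4: data parity 1, sent cp 1 → ok
Exactly one row (r3) and one column (c3) fail → the flipped bit is at their intersection.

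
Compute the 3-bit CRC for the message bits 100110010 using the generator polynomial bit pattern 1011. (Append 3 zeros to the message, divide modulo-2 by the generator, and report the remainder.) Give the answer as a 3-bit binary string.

Append 3 zeros: 100110010000. Divide by 1011 (XOR where the leading bit is 1):
  pos 0: 1001 XOR 1011 = 0010
  pos 2: 1010 XOR 1011 = 0001
  pos 5: 1010 XOR 1011 = 0001
  pos 8: 1000 XOR 1011 = 0011
Remainder (last 3 bits) = 011. This is the CRC / FCS.

011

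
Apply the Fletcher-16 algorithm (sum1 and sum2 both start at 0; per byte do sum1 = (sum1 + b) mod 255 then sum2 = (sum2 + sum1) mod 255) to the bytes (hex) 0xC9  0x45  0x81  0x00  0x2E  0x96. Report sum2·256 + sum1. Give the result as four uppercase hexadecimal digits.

0E55

Running sums (mod 255):
  after byte 0 (0xC9): sum1=201, sum2=201
  after byte 1 (0x45): sum1=15, sum2=216
  after byte 2 (0x81): sum1=144, sum2=105
  after byte 3 (0x00): sum1=144, sum2=249
  after byte 4 (0x2E): sum1=190, sum2=184
  after byte 5 (0x96): sum1=85, sum2=14
Checksum = sum2·256 + sum1 = 14·256 + 85 = 3669 = 0x0E55.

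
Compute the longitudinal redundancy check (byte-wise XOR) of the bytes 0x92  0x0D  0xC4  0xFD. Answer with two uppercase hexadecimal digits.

A6

XOR the bytes together:
  start with 0x92
  0x92 ⊕ 0x0D = 0x9F
  0x9F ⊕ 0xC4 = 0x5B
  0x5B ⊕ 0xFD = 0xA6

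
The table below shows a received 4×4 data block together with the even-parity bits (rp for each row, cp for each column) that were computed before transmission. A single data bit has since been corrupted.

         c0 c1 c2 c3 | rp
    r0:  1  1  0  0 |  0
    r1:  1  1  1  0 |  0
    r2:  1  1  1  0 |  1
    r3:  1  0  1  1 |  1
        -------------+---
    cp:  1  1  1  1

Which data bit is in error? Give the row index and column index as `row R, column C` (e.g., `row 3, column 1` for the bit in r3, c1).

Recompute each row's even parity and compare to rp:
  r0: data parity 0, sent rp 0 → ok
  r1: data parity 1, sent rp 0 → mismatch
  r2: data parity 1, sent rp 1 → ok
  r3: data parity 1, sent rp 1 → ok
Recompute each column's even parity and compare to cp:
  c0: data parity 0, sent cp 1 → mismatch
  c1: data parity 1, sent cp 1 → ok
  c2: data parity 1, sent cp 1 → ok
  c3: data parity 1, sent cp 1 → ok
Exactly one row (r1) and one column (c0) fail → the flipped bit is at their intersection.

row 1, column 0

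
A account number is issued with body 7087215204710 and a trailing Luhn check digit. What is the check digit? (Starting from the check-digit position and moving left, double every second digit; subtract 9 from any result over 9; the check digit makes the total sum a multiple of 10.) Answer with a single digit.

3

Partial digits right→left: 0 1 7 4 0 2 5 1 2 7 8 0 7
Double every second digit counting from the check-digit position (so the 1st, 3rd, 5th, ... of the partial from the right).
  doubled (with −9 where >9): 0 5 0 1 4 7 5 → sum 22
  kept as-is: 1 4 2 1 7 0 → sum 15
Total = 22 + 15 = 37.
Check digit = (10 − (37 mod 10)) mod 10 = 3.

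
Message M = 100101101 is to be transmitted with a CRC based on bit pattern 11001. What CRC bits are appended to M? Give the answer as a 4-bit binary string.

0111

Append 4 zeros: 1001011010000. Divide by 11001 (XOR where the leading bit is 1):
  pos 0: 10010 XOR 11001 = 01011
  pos 1: 10111 XOR 11001 = 01110
  pos 2: 11101 XOR 11001 = 00100
  pos 4: 10001 XOR 11001 = 01000
  pos 5: 10000 XOR 11001 = 01001
  pos 6: 10010 XOR 11001 = 01011
  pos 7: 10110 XOR 11001 = 01111
  pos 8: 11110 XOR 11001 = 00111
Remainder (last 4 bits) = 0111. This is the CRC / FCS.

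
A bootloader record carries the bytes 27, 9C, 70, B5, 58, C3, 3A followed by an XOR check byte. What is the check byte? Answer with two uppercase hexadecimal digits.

XOR the bytes together:
  start with 0x27
  0x27 ⊕ 0x9C = 0xBB
  0xBB ⊕ 0x70 = 0xCB
  0xCB ⊕ 0xB5 = 0x7E
  0x7E ⊕ 0x58 = 0x26
  0x26 ⊕ 0xC3 = 0xE5
  0xE5 ⊕ 0x3A = 0xDF

DF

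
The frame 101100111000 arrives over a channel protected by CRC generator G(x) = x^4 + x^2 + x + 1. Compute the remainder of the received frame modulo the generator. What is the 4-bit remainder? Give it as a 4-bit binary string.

Modulo-2 division of 101100111000 by 10111:
  pos 0: 10110 XOR 10111 = 00001
  pos 4: 10111 XOR 10111 = 00000
Remainder = 0000 (zero — the frame passes the CRC check).

0000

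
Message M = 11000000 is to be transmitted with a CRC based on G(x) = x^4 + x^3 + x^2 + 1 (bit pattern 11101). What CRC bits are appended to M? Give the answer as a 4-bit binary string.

Append 4 zeros: 110000000000. Divide by 11101 (XOR where the leading bit is 1):
  pos 0: 11000 XOR 11101 = 00101
  pos 2: 10100 XOR 11101 = 01001
  pos 3: 10010 XOR 11101 = 01111
  pos 4: 11110 XOR 11101 = 00011
  pos 7: 11000 XOR 11101 = 00101
Remainder (last 4 bits) = 0101. This is the CRC / FCS.

0101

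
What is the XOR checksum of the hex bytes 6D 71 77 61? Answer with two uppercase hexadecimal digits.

XOR the bytes together:
  start with 0x6D
  0x6D ⊕ 0x71 = 0x1C
  0x1C ⊕ 0x77 = 0x6B
  0x6B ⊕ 0x61 = 0x0A

0A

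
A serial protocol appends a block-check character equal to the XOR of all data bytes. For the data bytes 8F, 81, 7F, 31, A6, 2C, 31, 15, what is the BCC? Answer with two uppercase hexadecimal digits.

XOR the bytes together:
  start with 0x8F
  0x8F ⊕ 0x81 = 0x0E
  0x0E ⊕ 0x7F = 0x71
  0x71 ⊕ 0x31 = 0x40
  0x40 ⊕ 0xA6 = 0xE6
  0xE6 ⊕ 0x2C = 0xCA
  0xCA ⊕ 0x31 = 0xFB
  0xFB ⊕ 0x15 = 0xEE

EE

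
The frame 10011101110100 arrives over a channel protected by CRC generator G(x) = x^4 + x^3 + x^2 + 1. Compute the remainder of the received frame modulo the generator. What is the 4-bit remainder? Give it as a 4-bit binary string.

Modulo-2 division of 10011101110100 by 11101:
  pos 0: 10011 XOR 11101 = 01110
  pos 1: 11101 XOR 11101 = 00000
  pos 7: 11101 XOR 11101 = 00000
Remainder = 0000 (zero — the frame passes the CRC check).

0000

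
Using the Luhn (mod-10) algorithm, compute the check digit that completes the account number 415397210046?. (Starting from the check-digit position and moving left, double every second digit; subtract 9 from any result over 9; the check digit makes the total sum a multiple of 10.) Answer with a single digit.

8

Partial digits right→left: 6 4 0 0 1 2 7 9 3 5 1 4
Double every second digit counting from the check-digit position (so the 1st, 3rd, 5th, ... of the partial from the right).
  doubled (with −9 where >9): 3 0 2 5 6 2 → sum 18
  kept as-is: 4 0 2 9 5 4 → sum 24
Total = 18 + 24 = 42.
Check digit = (10 − (42 mod 10)) mod 10 = 8.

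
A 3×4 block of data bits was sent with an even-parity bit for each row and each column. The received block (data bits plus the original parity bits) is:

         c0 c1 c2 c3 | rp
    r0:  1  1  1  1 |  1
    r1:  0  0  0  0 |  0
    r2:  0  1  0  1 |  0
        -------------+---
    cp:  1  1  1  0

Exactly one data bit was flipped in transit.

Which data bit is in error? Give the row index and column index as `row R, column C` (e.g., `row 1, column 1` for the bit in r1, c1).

row 0, column 1

Recompute each row's even parity and compare to rp:
  r0: data parity 0, sent rp 1 → mismatch
  r1: data parity 0, sent rp 0 → ok
  r2: data parity 0, sent rp 0 → ok
Recompute each column's even parity and compare to cp:
  c0: data parity 1, sent cp 1 → ok
  c1: data parity 0, sent cp 1 → mismatch
  c2: data parity 1, sent cp 1 → ok
  c3: data parity 0, sent cp 0 → ok
Exactly one row (r0) and one column (c1) fail → the flipped bit is at their intersection.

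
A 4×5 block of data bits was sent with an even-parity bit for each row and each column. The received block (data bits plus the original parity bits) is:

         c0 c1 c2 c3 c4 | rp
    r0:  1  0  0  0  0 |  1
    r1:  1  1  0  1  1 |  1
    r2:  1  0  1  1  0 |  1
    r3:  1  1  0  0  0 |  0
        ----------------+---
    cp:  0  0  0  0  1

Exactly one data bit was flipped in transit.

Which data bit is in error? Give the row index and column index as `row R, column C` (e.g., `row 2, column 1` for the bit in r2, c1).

Recompute each row's even parity and compare to rp:
  r0: data parity 1, sent rp 1 → ok
  r1: data parity 0, sent rp 1 → mismatch
  r2: data parity 1, sent rp 1 → ok
  r3: data parity 0, sent rp 0 → ok
Recompute each column's even parity and compare to cp:
  c0: data parity 0, sent cp 0 → ok
  c1: data parity 0, sent cp 0 → ok
  c2: data parity 1, sent cp 0 → mismatch
  c3: data parity 0, sent cp 0 → ok
  c4: data parity 1, sent cp 1 → ok
Exactly one row (r1) and one column (c2) fail → the flipped bit is at their intersection.

row 1, column 2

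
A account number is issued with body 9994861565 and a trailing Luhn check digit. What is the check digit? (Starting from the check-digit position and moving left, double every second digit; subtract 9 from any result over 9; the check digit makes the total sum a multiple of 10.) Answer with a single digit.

Partial digits right→left: 5 6 5 1 6 8 4 9 9 9
Double every second digit counting from the check-digit position (so the 1st, 3rd, 5th, ... of the partial from the right).
  doubled (with −9 where >9): 1 1 3 8 9 → sum 22
  kept as-is: 6 1 8 9 9 → sum 33
Total = 22 + 33 = 55.
Check digit = (10 − (55 mod 10)) mod 10 = 5.

5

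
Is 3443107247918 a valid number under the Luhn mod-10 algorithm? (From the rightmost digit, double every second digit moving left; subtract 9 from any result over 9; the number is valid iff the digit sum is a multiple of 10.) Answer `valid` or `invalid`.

From the right, keep odd positions and double even positions (subtract 9 from any doubled value over 9):
  doubled (positions 2,4,...): 2 5 4 0 6 8 → sum 25
  kept (positions 1,3,...): 8 9 4 7 1 4 3 → sum 36
Total = 61.
61 mod 10 = 1, so the number is invalid.

invalid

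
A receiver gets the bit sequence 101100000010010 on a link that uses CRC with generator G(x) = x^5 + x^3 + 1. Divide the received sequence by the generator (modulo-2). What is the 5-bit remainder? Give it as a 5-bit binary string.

00000

Modulo-2 division of 101100000010010 by 101001:
  pos 0: 101100 XOR 101001 = 000101
  pos 3: 101000 XOR 101001 = 000001
  pos 8: 101001 XOR 101001 = 000000
Remainder = 00000 (zero — the frame passes the CRC check).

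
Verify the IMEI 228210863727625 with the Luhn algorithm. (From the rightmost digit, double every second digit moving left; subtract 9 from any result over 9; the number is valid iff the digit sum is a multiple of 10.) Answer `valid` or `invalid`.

From the right, keep odd positions and double even positions (subtract 9 from any doubled value over 9):
  doubled (positions 2,4,...): 4 5 5 3 0 4 4 → sum 25
  kept (positions 1,3,...): 5 6 2 3 8 1 8 2 → sum 35
Total = 60.
60 mod 10 = 0, so the number is valid.

valid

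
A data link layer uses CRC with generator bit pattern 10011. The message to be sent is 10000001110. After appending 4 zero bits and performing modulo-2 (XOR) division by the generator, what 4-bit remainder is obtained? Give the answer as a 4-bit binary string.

Append 4 zeros: 100000011100000. Divide by 10011 (XOR where the leading bit is 1):
  pos 0: 10000 XOR 10011 = 00011
  pos 3: 11001 XOR 10011 = 01010
  pos 4: 10101 XOR 10011 = 00110
  pos 6: 11010 XOR 10011 = 01001
  pos 7: 10010 XOR 10011 = 00001
Remainder (last 4 bits) = 1000. This is the CRC / FCS.

1000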